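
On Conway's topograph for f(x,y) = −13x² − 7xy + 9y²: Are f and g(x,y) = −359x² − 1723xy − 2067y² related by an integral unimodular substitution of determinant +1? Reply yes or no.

D₁ = 517, D₂ = 517
river cycle of f (length 10): (9, 7, -13), (-13, 19, 3), (3, 17, -19), (-19, 21, 1), (1, 21, -19), (-19, 17, 3), (3, 19, -13), (-13, 7, 9), (9, 11, -11), (-11, 11, 9)
river cycle of g (length 10): (-11, 11, 9), (9, 7, -13), (-13, 19, 3), (3, 17, -19), (-19, 21, 1), (1, 21, -19), (-19, 17, 3), (3, 19, -13), (-13, 7, 9), (9, 11, -11)
cycles coincide ⇒ equivalent

yes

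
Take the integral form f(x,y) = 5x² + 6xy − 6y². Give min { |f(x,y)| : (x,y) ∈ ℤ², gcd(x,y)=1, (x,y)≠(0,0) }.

river: ρ → (-6,6,5)
river: ρ → (5,4,-7)
river: ρ → (-7,10,2)
river: ρ → (2,10,-7)
river: ρ → (-7,4,5)
river: ρ → (5,6,-6)
closes: descent 0, river 6
min |a| on river = 2

2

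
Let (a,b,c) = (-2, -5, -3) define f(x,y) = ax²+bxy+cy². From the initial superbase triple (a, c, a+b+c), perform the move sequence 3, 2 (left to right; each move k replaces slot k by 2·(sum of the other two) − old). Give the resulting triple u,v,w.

start (-2,-3,-10) = (f(1,0),f(0,1),f(1,1))
replace slot 3: 2·((-2)+(-3)) − (-10) = 0 → (-2,-3,0)
replace slot 2: 2·((-2)+0) − (-3) = -1 → (-2,-1,0)

-2,-1,0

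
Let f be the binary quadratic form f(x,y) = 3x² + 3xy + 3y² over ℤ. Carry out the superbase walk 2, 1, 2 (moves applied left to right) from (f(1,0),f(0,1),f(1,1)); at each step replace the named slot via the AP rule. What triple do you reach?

start (3,3,9) = (f(1,0),f(0,1),f(1,1))
replace slot 2: 2·(3+9) − 3 = 21 → (3,21,9)
replace slot 1: 2·(21+9) − 3 = 57 → (57,21,9)
replace slot 2: 2·(57+9) − 21 = 111 → (57,111,9)

57,111,9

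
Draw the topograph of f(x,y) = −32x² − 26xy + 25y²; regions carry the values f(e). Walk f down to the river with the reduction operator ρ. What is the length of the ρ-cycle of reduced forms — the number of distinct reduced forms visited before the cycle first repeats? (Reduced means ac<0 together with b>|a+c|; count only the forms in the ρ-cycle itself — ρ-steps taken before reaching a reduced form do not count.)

D = 3876, ⌊√D⌋ = 62
descent: ρ → (25,26,-32)  [lands on river]
river: ρ → (-32,38,19)
river: ρ → (19,38,-32)
river: ρ → (-32,26,25)
river: ρ → (25,24,-33)
river: ρ → (-33,42,16)
river: ρ → (16,54,-15)
river: ρ → (-15,36,43)
river: ρ → (43,50,-8)
river: ρ → (-8,62,1)
river: ρ → (1,62,-8)
river: ρ → (-8,50,43)
river: ρ → (43,36,-15)
river: ρ → (-15,54,16)
river: ρ → (16,42,-33)
river: ρ → (-33,24,25)
ρ-cycle length = 16 (tail of 1 descent step not counted)

16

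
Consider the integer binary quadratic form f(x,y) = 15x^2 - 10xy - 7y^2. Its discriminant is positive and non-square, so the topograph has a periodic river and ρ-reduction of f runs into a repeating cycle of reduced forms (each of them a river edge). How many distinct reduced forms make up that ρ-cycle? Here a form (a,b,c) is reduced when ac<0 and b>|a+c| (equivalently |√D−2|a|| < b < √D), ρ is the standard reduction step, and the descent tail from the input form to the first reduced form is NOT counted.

D = 520, ⌊√D⌋ = 22
descent: ρ → (-7,10,15)  [lands on river]
river: ρ → (15,20,-2)
river: ρ → (-2,20,15)
river: ρ → (15,10,-7)
river: ρ → (-7,18,7)
river: ρ → (7,10,-15)
river: ρ → (-15,20,2)
river: ρ → (2,20,-15)
river: ρ → (-15,10,7)
river: ρ → (7,18,-7)
ρ-cycle length = 10 (tail of 1 descent step not counted)

10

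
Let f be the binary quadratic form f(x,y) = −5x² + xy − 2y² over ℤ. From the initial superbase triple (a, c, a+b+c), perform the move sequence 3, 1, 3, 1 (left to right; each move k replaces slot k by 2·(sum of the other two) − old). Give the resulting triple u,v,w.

start (-5,-2,-6) = (f(1,0),f(0,1),f(1,1))
replace slot 3: 2·((-5)+(-2)) − (-6) = -8 → (-5,-2,-8)
replace slot 1: 2·((-2)+(-8)) − (-5) = -15 → (-15,-2,-8)
replace slot 3: 2·((-15)+(-2)) − (-8) = -26 → (-15,-2,-26)
replace slot 1: 2·((-2)+(-26)) − (-15) = -41 → (-41,-2,-26)

-41,-2,-26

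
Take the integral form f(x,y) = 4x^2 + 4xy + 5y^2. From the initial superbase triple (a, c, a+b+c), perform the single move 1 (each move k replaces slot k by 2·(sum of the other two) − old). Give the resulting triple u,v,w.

start (4,5,13) = (f(1,0),f(0,1),f(1,1))
replace slot 1: 2·(5+13) − 4 = 32 → (32,5,13)

32,5,13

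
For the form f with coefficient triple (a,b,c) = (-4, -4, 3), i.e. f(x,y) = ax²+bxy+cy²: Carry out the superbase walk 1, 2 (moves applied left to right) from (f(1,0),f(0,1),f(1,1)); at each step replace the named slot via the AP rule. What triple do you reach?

start (-4,3,-5) = (f(1,0),f(0,1),f(1,1))
replace slot 1: 2·(3+(-5)) − (-4) = 0 → (0,3,-5)
replace slot 2: 2·(0+(-5)) − 3 = -13 → (0,-13,-5)

0,-13,-5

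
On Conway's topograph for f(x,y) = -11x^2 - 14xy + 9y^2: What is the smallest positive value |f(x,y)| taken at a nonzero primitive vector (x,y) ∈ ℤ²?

descent: ρ → (9,14,-11)  [lands on river]
river: ρ → (-11,8,12)
river: ρ → (12,16,-7)
river: ρ → (-7,12,16)
river: ρ → (16,20,-3)
river: ρ → (-3,22,9)
closes: descent 1, river 6
min |a| on river = 3

3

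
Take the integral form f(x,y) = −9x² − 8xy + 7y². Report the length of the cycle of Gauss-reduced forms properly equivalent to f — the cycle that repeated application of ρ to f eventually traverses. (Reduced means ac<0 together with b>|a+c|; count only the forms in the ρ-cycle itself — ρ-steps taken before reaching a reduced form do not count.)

D = 316, ⌊√D⌋ = 17
descent: ρ → (7,8,-9)  [lands on river]
river: ρ → (-9,10,6)
river: ρ → (6,14,-5)
river: ρ → (-5,16,3)
river: ρ → (3,14,-10)
river: ρ → (-10,6,7)
ρ-cycle length = 6 (tail of 1 descent step not counted)

6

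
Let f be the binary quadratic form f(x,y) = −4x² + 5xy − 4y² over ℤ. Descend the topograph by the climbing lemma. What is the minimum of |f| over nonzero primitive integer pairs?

translate: b→3 (≡-5 mod 8), so (4,-5,4)→(4,3,3)
flip: (4,3,3)→(3,-3,4)
translate: b→3 (≡-3 mod 6), so (3,-3,4)→(3,3,4)
reduced (well bottom): (3,3,4) with a≤c, −a<b≤a
well minimum |f| = |-3| = 3 (negative-definite)

3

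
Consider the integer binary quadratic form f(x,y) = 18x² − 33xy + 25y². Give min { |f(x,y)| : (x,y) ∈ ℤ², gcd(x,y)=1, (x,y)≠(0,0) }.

translate: b→3 (≡-33 mod 36), so (18,-33,25)→(18,3,10)
flip: (18,3,10)→(10,-3,18)
reduced (well bottom): (10,-3,18) with a≤c, −a<b≤a
well minimum = a = 10

10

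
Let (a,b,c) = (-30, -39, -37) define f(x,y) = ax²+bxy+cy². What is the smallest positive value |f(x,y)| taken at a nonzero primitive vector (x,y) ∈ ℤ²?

translate: b→-21 (≡39 mod 60), so (30,39,37)→(30,-21,28)
flip: (30,-21,28)→(28,21,30)
reduced (well bottom): (28,21,30) with a≤c, −a<b≤a
well minimum |f| = |-28| = 28 (negative-definite)

28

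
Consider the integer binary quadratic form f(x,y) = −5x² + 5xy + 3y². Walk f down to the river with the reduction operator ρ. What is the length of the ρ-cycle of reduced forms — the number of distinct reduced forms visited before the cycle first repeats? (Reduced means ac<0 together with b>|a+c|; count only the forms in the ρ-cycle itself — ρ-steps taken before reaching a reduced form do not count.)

D = 85, ⌊√D⌋ = 9
river: ρ → (3,7,-3)
river: ρ → (-3,5,5)
river: ρ → (5,5,-3)
river: ρ → (-3,7,3)
river: ρ → (3,5,-5)
river: ρ → (-5,5,3)
ρ-cycle length = 6 (tail of 0 descent steps not counted)

6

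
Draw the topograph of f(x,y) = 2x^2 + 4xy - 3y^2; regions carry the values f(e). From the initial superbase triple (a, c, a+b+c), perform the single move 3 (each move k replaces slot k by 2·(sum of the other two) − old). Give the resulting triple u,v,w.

start (2,-3,3) = (f(1,0),f(0,1),f(1,1))
replace slot 3: 2·(2+(-3)) − 3 = -5 → (2,-3,-5)

2,-3,-5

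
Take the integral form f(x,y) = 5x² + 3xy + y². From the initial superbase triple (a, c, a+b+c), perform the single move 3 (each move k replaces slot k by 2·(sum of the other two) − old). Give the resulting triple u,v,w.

start (5,1,9) = (f(1,0),f(0,1),f(1,1))
replace slot 3: 2·(5+1) − 9 = 3 → (5,1,3)

5,1,3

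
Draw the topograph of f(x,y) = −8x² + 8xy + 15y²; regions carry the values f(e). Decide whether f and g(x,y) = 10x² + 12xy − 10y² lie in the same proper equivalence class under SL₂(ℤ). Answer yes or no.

D₁ = 544, D₂ = 544
river cycle of f (length 4): (15, 22, -1), (-1, 22, 15), (15, 8, -8), (-8, 8, 15)
river cycle of g (length 6): (-10, 8, 12), (12, 16, -6), (-6, 20, 6), (6, 16, -12), (-12, 8, 10), (10, 12, -10)
cycles differ ⇒ inequivalent

no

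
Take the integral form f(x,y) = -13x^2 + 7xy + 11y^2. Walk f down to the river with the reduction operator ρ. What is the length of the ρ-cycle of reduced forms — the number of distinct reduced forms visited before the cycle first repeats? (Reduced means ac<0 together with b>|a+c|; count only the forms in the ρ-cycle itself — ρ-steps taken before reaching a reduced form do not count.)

D = 621, ⌊√D⌋ = 24
river: ρ → (11,15,-9)
river: ρ → (-9,21,5)
river: ρ → (5,19,-13)
river: ρ → (-13,7,11)
ρ-cycle length = 4 (tail of 0 descent steps not counted)

4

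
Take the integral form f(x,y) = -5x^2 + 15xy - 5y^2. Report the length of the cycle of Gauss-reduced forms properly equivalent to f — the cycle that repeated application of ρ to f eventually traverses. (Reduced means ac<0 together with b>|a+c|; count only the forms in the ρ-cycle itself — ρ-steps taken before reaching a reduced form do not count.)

D = 125, ⌊√D⌋ = 11
descent: ρ → (-5,5,5)  [lands on river]
river: ρ → (5,5,-5)
ρ-cycle length = 2 (tail of 1 descent step not counted)

2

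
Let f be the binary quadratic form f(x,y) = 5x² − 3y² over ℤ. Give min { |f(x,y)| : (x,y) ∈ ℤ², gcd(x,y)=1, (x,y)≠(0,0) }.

descent: ρ → (-3,6,2)  [lands on river]
river: ρ → (2,6,-3)
closes: descent 1, river 2
min |a| on river = 2

2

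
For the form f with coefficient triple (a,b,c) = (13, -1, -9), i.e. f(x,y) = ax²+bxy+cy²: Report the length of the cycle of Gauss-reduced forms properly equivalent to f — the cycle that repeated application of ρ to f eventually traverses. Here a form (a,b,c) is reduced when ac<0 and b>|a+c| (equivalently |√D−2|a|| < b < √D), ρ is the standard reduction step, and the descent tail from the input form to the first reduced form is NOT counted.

D = 469, ⌊√D⌋ = 21
descent: ρ → (-9,19,3)  [lands on river]
river: ρ → (3,17,-15)
river: ρ → (-15,13,5)
river: ρ → (5,17,-9)
ρ-cycle length = 4 (tail of 1 descent step not counted)

4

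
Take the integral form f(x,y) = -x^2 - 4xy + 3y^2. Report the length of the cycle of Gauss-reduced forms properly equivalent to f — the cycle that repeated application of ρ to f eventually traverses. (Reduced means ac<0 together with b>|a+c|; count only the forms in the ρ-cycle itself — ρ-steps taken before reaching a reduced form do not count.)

D = 28, ⌊√D⌋ = 5
descent: ρ → (3,4,-1)  [lands on river]
river: ρ → (-1,4,3)
river: ρ → (3,2,-2)
river: ρ → (-2,2,3)
ρ-cycle length = 4 (tail of 1 descent step not counted)

4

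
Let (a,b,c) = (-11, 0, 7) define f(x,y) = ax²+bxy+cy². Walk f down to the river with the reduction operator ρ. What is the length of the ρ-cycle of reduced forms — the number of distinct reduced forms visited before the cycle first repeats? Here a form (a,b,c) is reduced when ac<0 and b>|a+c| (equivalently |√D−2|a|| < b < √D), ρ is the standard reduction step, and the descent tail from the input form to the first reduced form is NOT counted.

D = 308, ⌊√D⌋ = 17
descent: ρ → (7,14,-4)  [lands on river]
river: ρ → (-4,10,13)
river: ρ → (13,16,-1)
river: ρ → (-1,16,13)
river: ρ → (13,10,-4)
river: ρ → (-4,14,7)
ρ-cycle length = 6 (tail of 1 descent step not counted)

6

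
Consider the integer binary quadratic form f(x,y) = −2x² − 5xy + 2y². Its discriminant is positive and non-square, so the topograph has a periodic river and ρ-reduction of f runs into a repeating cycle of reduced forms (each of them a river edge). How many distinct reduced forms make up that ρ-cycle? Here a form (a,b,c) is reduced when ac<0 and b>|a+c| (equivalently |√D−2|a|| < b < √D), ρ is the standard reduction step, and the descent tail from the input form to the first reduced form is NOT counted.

D = 41, ⌊√D⌋ = 6
descent: ρ → (2,5,-2)  [lands on river]
river: ρ → (-2,3,4)
river: ρ → (4,5,-1)
river: ρ → (-1,5,4)
river: ρ → (4,3,-2)
river: ρ → (-2,5,2)
river: ρ → (2,3,-4)
river: ρ → (-4,5,1)
river: ρ → (1,5,-4)
river: ρ → (-4,3,2)
ρ-cycle length = 10 (tail of 1 descent step not counted)

10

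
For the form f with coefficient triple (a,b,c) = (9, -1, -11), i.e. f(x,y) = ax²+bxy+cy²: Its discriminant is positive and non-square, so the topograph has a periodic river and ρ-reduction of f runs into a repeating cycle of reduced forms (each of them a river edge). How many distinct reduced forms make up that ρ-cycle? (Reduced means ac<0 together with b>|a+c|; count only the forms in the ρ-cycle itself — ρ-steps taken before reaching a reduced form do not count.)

D = 397, ⌊√D⌋ = 19
descent: ρ → (-11,1,9)
descent: ρ → (9,17,-3)  [lands on river]
river: ρ → (-3,19,3)
river: ρ → (3,17,-9)
river: ρ → (-9,19,1)
river: ρ → (1,19,-9)
river: ρ → (-9,17,3)
river: ρ → (3,19,-3)
river: ρ → (-3,17,9)
river: ρ → (9,19,-1)
river: ρ → (-1,19,9)
ρ-cycle length = 10 (tail of 2 descent steps not counted)

10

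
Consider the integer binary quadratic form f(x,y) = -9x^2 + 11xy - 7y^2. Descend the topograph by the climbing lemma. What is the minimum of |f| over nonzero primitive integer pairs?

translate: b→7 (≡-11 mod 18), so (9,-11,7)→(9,7,5)
flip: (9,7,5)→(5,-7,9)
translate: b→3 (≡-7 mod 10), so (5,-7,9)→(5,3,7)
reduced (well bottom): (5,3,7) with a≤c, −a<b≤a
well minimum |f| = |-5| = 5 (negative-definite)

5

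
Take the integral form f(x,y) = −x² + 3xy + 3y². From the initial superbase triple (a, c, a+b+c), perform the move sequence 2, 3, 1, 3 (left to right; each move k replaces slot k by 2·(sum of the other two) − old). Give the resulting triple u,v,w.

start (-1,3,5) = (f(1,0),f(0,1),f(1,1))
replace slot 2: 2·((-1)+5) − 3 = 5 → (-1,5,5)
replace slot 3: 2·((-1)+5) − 5 = 3 → (-1,5,3)
replace slot 1: 2·(5+3) − (-1) = 17 → (17,5,3)
replace slot 3: 2·(17+5) − 3 = 41 → (17,5,41)

17,5,41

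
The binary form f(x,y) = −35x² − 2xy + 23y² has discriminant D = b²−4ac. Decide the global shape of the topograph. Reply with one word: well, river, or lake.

D = b²−4ac = (-2)² − 4·(-35)·23 = 3224
D > 0 non-square ⇒ indefinite ⇒ periodic river

river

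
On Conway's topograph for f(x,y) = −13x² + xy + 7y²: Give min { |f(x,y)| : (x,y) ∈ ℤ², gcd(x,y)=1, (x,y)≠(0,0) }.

descent: ρ → (7,13,-7)  [lands on river]
river: ρ → (-7,15,5)
river: ρ → (5,15,-7)
river: ρ → (-7,13,7)
river: ρ → (7,15,-5)
river: ρ → (-5,15,7)
closes: descent 1, river 6
min |a| on river = 5

5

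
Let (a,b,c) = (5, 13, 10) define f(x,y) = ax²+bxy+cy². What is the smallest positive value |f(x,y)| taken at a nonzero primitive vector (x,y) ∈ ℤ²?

translate: b→3 (≡13 mod 10), so (5,13,10)→(5,3,2)
flip: (5,3,2)→(2,-3,5)
translate: b→1 (≡-3 mod 4), so (2,-3,5)→(2,1,4)
reduced (well bottom): (2,1,4) with a≤c, −a<b≤a
well minimum = a = 2

2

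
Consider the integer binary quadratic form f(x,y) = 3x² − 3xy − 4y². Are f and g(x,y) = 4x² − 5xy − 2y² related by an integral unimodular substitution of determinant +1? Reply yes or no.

D₁ = 57, D₂ = 57
river cycle of f (length 6): (-4, 3, 3), (3, 3, -4), (-4, 5, 2), (2, 7, -1), (-1, 7, 2), (2, 5, -4)
river cycle of g (length 6): (-2, 5, 4), (4, 3, -3), (-3, 3, 4), (4, 5, -2), (-2, 7, 1), (1, 7, -2)
cycles differ ⇒ inequivalent

no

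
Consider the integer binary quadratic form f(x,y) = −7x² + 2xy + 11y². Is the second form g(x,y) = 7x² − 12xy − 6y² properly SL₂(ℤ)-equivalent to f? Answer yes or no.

D₁ = 312, D₂ = 312
river cycle of f (length 4): (-7, 16, 2), (2, 16, -7), (-7, 12, 6), (6, 12, -7)
river cycle of g (length 4): (-6, 12, 7), (7, 16, -2), (-2, 16, 7), (7, 12, -6)
cycles differ ⇒ inequivalent

no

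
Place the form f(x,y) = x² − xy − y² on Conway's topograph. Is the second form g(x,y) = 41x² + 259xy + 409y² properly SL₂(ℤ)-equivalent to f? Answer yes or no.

D₁ = 5, D₂ = 5
river cycle of f (length 2): (-1, 1, 1), (1, 1, -1)
river cycle of g (length 2): (1, 1, -1), (-1, 1, 1)
cycles coincide ⇒ equivalent

yes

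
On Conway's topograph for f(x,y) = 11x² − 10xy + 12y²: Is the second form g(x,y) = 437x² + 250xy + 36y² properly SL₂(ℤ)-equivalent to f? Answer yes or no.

D₁ = -428, D₂ = -428
f: reduced (well bottom): (11,-10,12) with a≤c, −a<b≤a
g: flip: (437,250,36)→(36,-250,437)
g: translate: b→-34 (≡-250 mod 72), so (36,-250,437)→(36,-34,11)
g: flip: (36,-34,11)→(11,34,36)
g: translate: b→-10 (≡34 mod 22), so (11,34,36)→(11,-10,12)
g: reduced (well bottom): (11,-10,12) with a≤c, −a<b≤a
reduced forms (11, -10, 12) vs (11, -10, 12) ⇒ equivalent

yes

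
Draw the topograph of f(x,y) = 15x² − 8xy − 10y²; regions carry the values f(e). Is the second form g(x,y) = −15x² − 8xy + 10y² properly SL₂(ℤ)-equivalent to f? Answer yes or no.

D₁ = 664, D₂ = 664
river cycle of f (length 22): (-10, 8, 15), (15, 22, -3), (-3, 20, 22), (22, 24, -1), (-1, 24, 22), (22, 20, -3), (-3, 22, 15), (15, 8, -10), (-10, 12, 13), (13, 14, -9), … (12 more)
river cycle of g (length 22): (10, 8, -15), (-15, 22, 3), (3, 20, -22), (-22, 24, 1), (1, 24, -22), (-22, 20, 3), (3, 22, -15), (-15, 8, 10), (10, 12, -13), (-13, 14, 9), … (12 more)
cycles differ ⇒ inequivalent

no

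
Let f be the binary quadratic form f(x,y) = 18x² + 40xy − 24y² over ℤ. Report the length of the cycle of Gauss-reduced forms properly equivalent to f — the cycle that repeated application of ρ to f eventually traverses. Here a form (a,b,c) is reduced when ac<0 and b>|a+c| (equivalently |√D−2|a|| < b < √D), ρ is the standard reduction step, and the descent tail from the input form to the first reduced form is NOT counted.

D = 3328, ⌊√D⌋ = 57
river: ρ → (-24,56,2)
river: ρ → (2,56,-24)
river: ρ → (-24,40,18)
river: ρ → (18,32,-32)
river: ρ → (-32,32,18)
river: ρ → (18,40,-24)
ρ-cycle length = 6 (tail of 0 descent steps not counted)

6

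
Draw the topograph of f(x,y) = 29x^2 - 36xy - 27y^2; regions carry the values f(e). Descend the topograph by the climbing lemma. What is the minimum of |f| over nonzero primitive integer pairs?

descent: ρ → (-27,36,29)  [lands on river]
river: ρ → (29,22,-34)
river: ρ → (-34,46,17)
river: ρ → (17,56,-19)
river: ρ → (-19,58,14)
river: ρ → (14,54,-27)
river: ρ → (-27,54,14)
river: ρ → (14,58,-19)
river: ρ → (-19,56,17)
river: ρ → (17,46,-34)
river: ρ → (-34,22,29)
river: ρ → (29,36,-27)
river: ρ → (-27,18,38)
river: ρ → (38,58,-7)
river: ρ → (-7,54,54)
river: ρ → (54,54,-7)
river: ρ → (-7,58,38)
river: ρ → (38,18,-27)
closes: descent 1, river 18
min |a| on river = 7

7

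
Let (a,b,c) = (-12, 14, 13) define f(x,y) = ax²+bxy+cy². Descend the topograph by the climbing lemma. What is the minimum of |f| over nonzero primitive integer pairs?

river: ρ → (13,12,-13)
river: ρ → (-13,14,12)
river: ρ → (12,10,-15)
river: ρ → (-15,20,7)
river: ρ → (7,22,-12)
river: ρ → (-12,26,3)
river: ρ → (3,28,-3)
river: ρ → (-3,26,12)
river: ρ → (12,22,-7)
river: ρ → (-7,20,15)
river: ρ → (15,10,-12)
river: ρ → (-12,14,13)
closes: descent 0, river 12
min |a| on river = 3

3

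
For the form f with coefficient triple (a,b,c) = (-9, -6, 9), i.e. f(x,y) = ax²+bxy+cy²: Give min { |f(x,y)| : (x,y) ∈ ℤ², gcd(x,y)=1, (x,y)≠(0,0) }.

descent: ρ → (9,6,-9)  [lands on river]
river: ρ → (-9,12,6)
river: ρ → (6,12,-9)
river: ρ → (-9,6,9)
river: ρ → (9,12,-6)
river: ρ → (-6,12,9)
closes: descent 1, river 6
min |a| on river = 6

6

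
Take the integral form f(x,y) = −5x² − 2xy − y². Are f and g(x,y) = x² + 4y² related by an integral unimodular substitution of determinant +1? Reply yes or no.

D₁ = -16, D₂ = -16
f is negative-definite; reduce −f:
−f: flip: (5,2,1)→(1,-2,5)
−f: translate: b→0 (≡-2 mod 2), so (1,-2,5)→(1,0,4)
−f: reduced (well bottom): (1,0,4) with a≤c, −a<b≤a
flip sign back: reduced form of f is (-1,0,-4)
g: reduced (well bottom): (1,0,4) with a≤c, −a<b≤a
reduced forms (-1, 0, -4) vs (1, 0, 4) ⇒ inequivalent

no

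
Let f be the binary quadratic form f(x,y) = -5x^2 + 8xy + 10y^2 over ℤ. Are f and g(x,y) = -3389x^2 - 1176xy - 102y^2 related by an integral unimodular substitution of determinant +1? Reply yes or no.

D₁ = 264, D₂ = 264
river cycle of f (length 6): (10, 12, -3), (-3, 12, 10), (10, 8, -5), (-5, 12, 6), (6, 12, -5), (-5, 8, 10)
river cycle of g (length 6): (-5, 8, 10), (10, 12, -3), (-3, 12, 10), (10, 8, -5), (-5, 12, 6), (6, 12, -5)
cycles coincide ⇒ equivalent

yes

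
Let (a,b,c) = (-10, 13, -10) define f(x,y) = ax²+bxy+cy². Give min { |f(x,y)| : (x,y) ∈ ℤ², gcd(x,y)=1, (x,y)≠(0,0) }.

translate: b→7 (≡-13 mod 20), so (10,-13,10)→(10,7,7)
flip: (10,7,7)→(7,-7,10)
translate: b→7 (≡-7 mod 14), so (7,-7,10)→(7,7,10)
reduced (well bottom): (7,7,10) with a≤c, −a<b≤a
well minimum |f| = |-7| = 7 (negative-definite)

7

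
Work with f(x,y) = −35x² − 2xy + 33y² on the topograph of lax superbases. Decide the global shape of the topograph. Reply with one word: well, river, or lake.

D = b²−4ac = (-2)² − 4·(-35)·33 = 4624
D = 68² is a perfect square ⇒ form factors over ℤ ⇒ lakes

lake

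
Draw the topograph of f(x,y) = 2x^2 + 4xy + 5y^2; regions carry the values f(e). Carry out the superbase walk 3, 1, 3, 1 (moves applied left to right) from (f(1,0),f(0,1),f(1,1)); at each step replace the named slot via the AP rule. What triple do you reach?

start (2,5,11) = (f(1,0),f(0,1),f(1,1))
replace slot 3: 2·(2+5) − 11 = 3 → (2,5,3)
replace slot 1: 2·(5+3) − 2 = 14 → (14,5,3)
replace slot 3: 2·(14+5) − 3 = 35 → (14,5,35)
replace slot 1: 2·(5+35) − 14 = 66 → (66,5,35)

66,5,35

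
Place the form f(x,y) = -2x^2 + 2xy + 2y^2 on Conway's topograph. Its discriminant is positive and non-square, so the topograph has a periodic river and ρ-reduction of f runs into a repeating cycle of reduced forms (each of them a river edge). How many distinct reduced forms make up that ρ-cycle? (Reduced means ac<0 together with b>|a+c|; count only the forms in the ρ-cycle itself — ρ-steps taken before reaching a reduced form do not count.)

D = 20, ⌊√D⌋ = 4
river: ρ → (2,2,-2)
river: ρ → (-2,2,2)
ρ-cycle length = 2 (tail of 0 descent steps not counted)

2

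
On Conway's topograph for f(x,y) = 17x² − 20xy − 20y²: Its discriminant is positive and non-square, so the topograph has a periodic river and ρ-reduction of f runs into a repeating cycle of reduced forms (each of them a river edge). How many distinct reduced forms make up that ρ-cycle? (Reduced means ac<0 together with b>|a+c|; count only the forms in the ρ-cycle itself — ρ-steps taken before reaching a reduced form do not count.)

D = 1760, ⌊√D⌋ = 41
descent: ρ → (-20,20,17)  [lands on river]
river: ρ → (17,14,-23)
river: ρ → (-23,32,8)
river: ρ → (8,32,-23)
river: ρ → (-23,14,17)
river: ρ → (17,20,-20)
ρ-cycle length = 6 (tail of 1 descent step not counted)

6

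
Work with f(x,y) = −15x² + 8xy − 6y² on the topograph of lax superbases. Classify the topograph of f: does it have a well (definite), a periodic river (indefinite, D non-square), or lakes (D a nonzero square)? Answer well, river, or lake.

D = b²−4ac = 8² − 4·(-15)·(-6) = -296
D < 0 ⇒ definite ⇒ every region one sign ⇒ single well

well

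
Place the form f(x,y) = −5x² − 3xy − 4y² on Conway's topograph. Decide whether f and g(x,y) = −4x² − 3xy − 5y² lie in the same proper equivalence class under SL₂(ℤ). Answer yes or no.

D₁ = -71, D₂ = -71
f is negative-definite; reduce −f:
−f: flip: (5,3,4)→(4,-3,5)
−f: reduced (well bottom): (4,-3,5) with a≤c, −a<b≤a
flip sign back: reduced form of f is (-4,3,-5)
g is negative-definite; reduce −g:
−g: reduced (well bottom): (4,3,5) with a≤c, −a<b≤a
flip sign back: reduced form of g is (-4,-3,-5)
reduced forms (-4, 3, -5) vs (-4, -3, -5) ⇒ inequivalent

no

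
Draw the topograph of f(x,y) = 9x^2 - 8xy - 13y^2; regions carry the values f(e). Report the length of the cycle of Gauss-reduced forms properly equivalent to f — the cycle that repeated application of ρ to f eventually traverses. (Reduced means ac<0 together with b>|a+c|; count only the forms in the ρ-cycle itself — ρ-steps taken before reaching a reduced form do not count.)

D = 532, ⌊√D⌋ = 23
descent: ρ → (-13,8,9)  [lands on river]
river: ρ → (9,10,-12)
river: ρ → (-12,14,7)
river: ρ → (7,14,-12)
river: ρ → (-12,10,9)
river: ρ → (9,8,-13)
river: ρ → (-13,18,4)
river: ρ → (4,22,-3)
river: ρ → (-3,20,11)
river: ρ → (11,2,-12)
river: ρ → (-12,22,1)
river: ρ → (1,22,-12)
river: ρ → (-12,2,11)
river: ρ → (11,20,-3)
river: ρ → (-3,22,4)
river: ρ → (4,18,-13)
ρ-cycle length = 16 (tail of 1 descent step not counted)

16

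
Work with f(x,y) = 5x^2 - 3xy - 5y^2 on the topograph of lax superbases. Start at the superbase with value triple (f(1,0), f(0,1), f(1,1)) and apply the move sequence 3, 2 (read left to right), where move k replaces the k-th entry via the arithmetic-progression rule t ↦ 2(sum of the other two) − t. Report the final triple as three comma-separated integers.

start (5,-5,-3) = (f(1,0),f(0,1),f(1,1))
replace slot 3: 2·(5+(-5)) − (-3) = 3 → (5,-5,3)
replace slot 2: 2·(5+3) − (-5) = 21 → (5,21,3)

5,21,3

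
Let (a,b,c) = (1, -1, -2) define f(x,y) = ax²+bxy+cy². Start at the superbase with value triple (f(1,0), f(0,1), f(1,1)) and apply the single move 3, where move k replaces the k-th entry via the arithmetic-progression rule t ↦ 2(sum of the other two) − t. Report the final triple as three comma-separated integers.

start (1,-2,-2) = (f(1,0),f(0,1),f(1,1))
replace slot 3: 2·(1+(-2)) − (-2) = 0 → (1,-2,0)

1,-2,0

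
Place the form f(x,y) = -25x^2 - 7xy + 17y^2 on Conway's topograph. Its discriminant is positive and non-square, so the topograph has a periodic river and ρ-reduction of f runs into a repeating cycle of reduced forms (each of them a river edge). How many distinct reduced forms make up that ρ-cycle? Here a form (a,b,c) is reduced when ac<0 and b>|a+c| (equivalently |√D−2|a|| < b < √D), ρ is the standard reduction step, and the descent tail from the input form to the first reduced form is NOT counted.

D = 1749, ⌊√D⌋ = 41
descent: ρ → (17,41,-1)  [lands on river]
river: ρ → (-1,41,17)
river: ρ → (17,27,-15)
river: ρ → (-15,33,11)
river: ρ → (11,33,-15)
river: ρ → (-15,27,17)
ρ-cycle length = 6 (tail of 1 descent step not counted)

6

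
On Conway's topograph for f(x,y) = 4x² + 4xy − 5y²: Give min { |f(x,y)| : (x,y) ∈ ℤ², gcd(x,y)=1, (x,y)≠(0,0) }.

river: ρ → (-5,6,3)
river: ρ → (3,6,-5)
river: ρ → (-5,4,4)
river: ρ → (4,4,-5)
closes: descent 0, river 4
min |a| on river = 3

3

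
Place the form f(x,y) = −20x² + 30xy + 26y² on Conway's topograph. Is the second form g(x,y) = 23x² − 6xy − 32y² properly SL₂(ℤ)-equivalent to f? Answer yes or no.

D₁ = 2980, D₂ = 2980
river cycle of f (length 18): (26, 22, -24), (-24, 26, 24), (24, 22, -26), (-26, 30, 20), (20, 50, -6), (-6, 46, 36), (36, 26, -16), (-16, 38, 24), (24, 10, -30), (-30, 50, 4), … (8 more)
river cycle of g (length 14): (23, 40, -15), (-15, 50, 8), (8, 46, -27), (-27, 8, 27), (27, 46, -8), (-8, 50, 15), (15, 40, -23), (-23, 52, 3), (3, 50, -40), (-40, 30, 13), … (4 more)
cycles differ ⇒ inequivalent

no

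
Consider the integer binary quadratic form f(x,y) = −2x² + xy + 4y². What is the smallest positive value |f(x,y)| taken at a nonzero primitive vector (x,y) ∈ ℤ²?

descent: ρ → (4,-1,-2)
descent: ρ → (-2,5,1)  [lands on river]
river: ρ → (1,5,-2)
river: ρ → (-2,3,3)
river: ρ → (3,3,-2)
closes: descent 2, river 4
min |a| on river = 1

1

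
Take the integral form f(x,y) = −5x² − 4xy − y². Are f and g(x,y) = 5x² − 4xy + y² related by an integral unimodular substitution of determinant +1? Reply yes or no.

D₁ = -4, D₂ = -4
f is negative-definite; reduce −f:
−f: flip: (5,4,1)→(1,-4,5)
−f: translate: b→0 (≡-4 mod 2), so (1,-4,5)→(1,0,1)
−f: reduced (well bottom): (1,0,1) with a≤c, −a<b≤a
flip sign back: reduced form of f is (-1,0,-1)
g: flip: (5,-4,1)→(1,4,5)
g: translate: b→0 (≡4 mod 2), so (1,4,5)→(1,0,1)
g: reduced (well bottom): (1,0,1) with a≤c, −a<b≤a
reduced forms (-1, 0, -1) vs (1, 0, 1) ⇒ inequivalent

no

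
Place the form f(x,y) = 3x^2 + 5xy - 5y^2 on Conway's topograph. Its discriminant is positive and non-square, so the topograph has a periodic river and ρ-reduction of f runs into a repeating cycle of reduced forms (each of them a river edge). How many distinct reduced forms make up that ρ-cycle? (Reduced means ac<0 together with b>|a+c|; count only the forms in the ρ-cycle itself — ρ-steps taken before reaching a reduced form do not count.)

D = 85, ⌊√D⌋ = 9
river: ρ → (-5,5,3)
river: ρ → (3,7,-3)
river: ρ → (-3,5,5)
river: ρ → (5,5,-3)
river: ρ → (-3,7,3)
river: ρ → (3,5,-5)
ρ-cycle length = 6 (tail of 0 descent steps not counted)

6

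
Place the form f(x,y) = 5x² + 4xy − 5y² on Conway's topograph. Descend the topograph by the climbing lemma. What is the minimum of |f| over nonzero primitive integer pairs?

river: ρ → (-5,6,4)
river: ρ → (4,10,-1)
river: ρ → (-1,10,4)
river: ρ → (4,6,-5)
river: ρ → (-5,4,5)
river: ρ → (5,6,-4)
river: ρ → (-4,10,1)
river: ρ → (1,10,-4)
river: ρ → (-4,6,5)
river: ρ → (5,4,-5)
closes: descent 0, river 10
min |a| on river = 1

1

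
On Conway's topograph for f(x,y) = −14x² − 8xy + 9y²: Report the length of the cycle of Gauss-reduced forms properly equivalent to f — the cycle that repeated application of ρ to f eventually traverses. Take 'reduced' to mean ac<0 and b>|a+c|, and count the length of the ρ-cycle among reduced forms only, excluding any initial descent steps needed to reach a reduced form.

D = 568, ⌊√D⌋ = 23
descent: ρ → (9,8,-14)  [lands on river]
river: ρ → (-14,20,3)
river: ρ → (3,22,-7)
river: ρ → (-7,20,6)
river: ρ → (6,16,-13)
river: ρ → (-13,10,9)
ρ-cycle length = 6 (tail of 1 descent step not counted)

6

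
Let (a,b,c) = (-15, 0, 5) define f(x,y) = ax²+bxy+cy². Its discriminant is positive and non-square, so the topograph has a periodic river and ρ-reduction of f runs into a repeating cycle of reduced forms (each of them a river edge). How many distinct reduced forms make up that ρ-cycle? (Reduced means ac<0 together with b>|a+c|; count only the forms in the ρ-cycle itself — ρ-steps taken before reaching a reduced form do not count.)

D = 300, ⌊√D⌋ = 17
descent: ρ → (5,10,-10)  [lands on river]
river: ρ → (-10,10,5)
ρ-cycle length = 2 (tail of 1 descent step not counted)

2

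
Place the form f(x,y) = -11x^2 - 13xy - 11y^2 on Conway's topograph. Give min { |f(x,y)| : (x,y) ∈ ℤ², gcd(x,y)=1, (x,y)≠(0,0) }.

translate: b→-9 (≡13 mod 22), so (11,13,11)→(11,-9,9)
flip: (11,-9,9)→(9,9,11)
reduced (well bottom): (9,9,11) with a≤c, −a<b≤a
well minimum |f| = |-9| = 9 (negative-definite)

9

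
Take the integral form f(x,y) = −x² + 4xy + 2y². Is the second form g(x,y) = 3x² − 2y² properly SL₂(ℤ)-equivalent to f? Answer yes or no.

D₁ = 24, D₂ = 24
river cycle of f (length 2): (2, 4, -1), (-1, 4, 2)
river cycle of g (length 2): (-2, 4, 1), (1, 4, -2)
cycles differ ⇒ inequivalent

no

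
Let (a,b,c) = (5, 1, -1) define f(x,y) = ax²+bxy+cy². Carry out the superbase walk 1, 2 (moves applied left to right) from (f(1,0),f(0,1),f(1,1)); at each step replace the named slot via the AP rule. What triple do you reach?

start (5,-1,5) = (f(1,0),f(0,1),f(1,1))
replace slot 1: 2·((-1)+5) − 5 = 3 → (3,-1,5)
replace slot 2: 2·(3+5) − (-1) = 17 → (3,17,5)

3,17,5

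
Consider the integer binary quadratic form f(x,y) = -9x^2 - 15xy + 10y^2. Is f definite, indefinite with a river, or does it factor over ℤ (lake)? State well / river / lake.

D = b²−4ac = (-15)² − 4·(-9)·10 = 585
D > 0 non-square ⇒ indefinite ⇒ periodic river

river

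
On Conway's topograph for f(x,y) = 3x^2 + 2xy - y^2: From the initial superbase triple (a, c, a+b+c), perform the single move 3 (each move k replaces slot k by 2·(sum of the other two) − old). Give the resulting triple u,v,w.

start (3,-1,4) = (f(1,0),f(0,1),f(1,1))
replace slot 3: 2·(3+(-1)) − 4 = 0 → (3,-1,0)

3,-1,0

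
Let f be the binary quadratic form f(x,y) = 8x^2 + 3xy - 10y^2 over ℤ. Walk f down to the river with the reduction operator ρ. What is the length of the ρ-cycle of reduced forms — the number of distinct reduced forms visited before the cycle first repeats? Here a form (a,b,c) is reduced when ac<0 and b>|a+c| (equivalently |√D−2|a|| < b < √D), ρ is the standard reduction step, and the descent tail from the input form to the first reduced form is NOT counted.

D = 329, ⌊√D⌋ = 18
river: ρ → (-10,17,1)
river: ρ → (1,17,-10)
river: ρ → (-10,3,8)
river: ρ → (8,13,-5)
river: ρ → (-5,17,2)
river: ρ → (2,15,-13)
river: ρ → (-13,11,4)
river: ρ → (4,13,-10)
river: ρ → (-10,7,7)
river: ρ → (7,7,-10)
river: ρ → (-10,13,4)
river: ρ → (4,11,-13)
river: ρ → (-13,15,2)
river: ρ → (2,17,-5)
river: ρ → (-5,13,8)
river: ρ → (8,3,-10)
ρ-cycle length = 16 (tail of 0 descent steps not counted)

16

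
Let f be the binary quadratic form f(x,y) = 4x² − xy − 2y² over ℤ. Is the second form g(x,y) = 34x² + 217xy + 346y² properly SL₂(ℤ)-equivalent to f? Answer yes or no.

D₁ = 33, D₂ = 33
river cycle of f (length 4): (-2, 5, 1), (1, 5, -2), (-2, 3, 3), (3, 3, -2)
river cycle of g (length 4): (1, 5, -2), (-2, 3, 3), (3, 3, -2), (-2, 5, 1)
cycles coincide ⇒ equivalent

yes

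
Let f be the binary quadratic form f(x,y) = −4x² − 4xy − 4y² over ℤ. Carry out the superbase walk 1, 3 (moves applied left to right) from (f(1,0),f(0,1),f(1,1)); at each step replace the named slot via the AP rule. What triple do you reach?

start (-4,-4,-12) = (f(1,0),f(0,1),f(1,1))
replace slot 1: 2·((-4)+(-12)) − (-4) = -28 → (-28,-4,-12)
replace slot 3: 2·((-28)+(-4)) − (-12) = -52 → (-28,-4,-52)

-28,-4,-52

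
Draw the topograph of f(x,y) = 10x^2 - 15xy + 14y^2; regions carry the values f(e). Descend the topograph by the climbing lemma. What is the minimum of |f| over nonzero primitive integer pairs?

translate: b→5 (≡-15 mod 20), so (10,-15,14)→(10,5,9)
flip: (10,5,9)→(9,-5,10)
reduced (well bottom): (9,-5,10) with a≤c, −a<b≤a
well minimum = a = 9

9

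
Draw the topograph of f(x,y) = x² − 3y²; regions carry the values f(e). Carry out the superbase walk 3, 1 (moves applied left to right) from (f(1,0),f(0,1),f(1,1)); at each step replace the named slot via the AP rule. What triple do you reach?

start (1,-3,-2) = (f(1,0),f(0,1),f(1,1))
replace slot 3: 2·(1+(-3)) − (-2) = -2 → (1,-3,-2)
replace slot 1: 2·((-3)+(-2)) − 1 = -11 → (-11,-3,-2)

-11,-3,-2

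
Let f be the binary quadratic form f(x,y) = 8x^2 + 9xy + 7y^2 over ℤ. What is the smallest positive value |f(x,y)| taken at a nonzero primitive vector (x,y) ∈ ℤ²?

translate: b→-7 (≡9 mod 16), so (8,9,7)→(8,-7,6)
flip: (8,-7,6)→(6,7,8)
translate: b→-5 (≡7 mod 12), so (6,7,8)→(6,-5,7)
reduced (well bottom): (6,-5,7) with a≤c, −a<b≤a
well minimum = a = 6

6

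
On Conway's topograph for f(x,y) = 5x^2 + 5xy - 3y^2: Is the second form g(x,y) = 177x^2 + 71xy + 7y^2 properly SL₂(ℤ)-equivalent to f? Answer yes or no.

D₁ = 85, D₂ = 85
river cycle of f (length 6): (-3, 7, 3), (3, 5, -5), (-5, 5, 3), (3, 7, -3), (-3, 5, 5), (5, 5, -3)
river cycle of g (length 6): (-3, 7, 3), (3, 5, -5), (-5, 5, 3), (3, 7, -3), (-3, 5, 5), (5, 5, -3)
cycles coincide ⇒ equivalent

yes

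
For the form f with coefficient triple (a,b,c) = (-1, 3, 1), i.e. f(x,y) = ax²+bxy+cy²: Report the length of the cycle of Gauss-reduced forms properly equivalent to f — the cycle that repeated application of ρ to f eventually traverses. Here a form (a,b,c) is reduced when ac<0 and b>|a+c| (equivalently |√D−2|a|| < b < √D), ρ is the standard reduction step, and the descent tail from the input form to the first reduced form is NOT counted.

D = 13, ⌊√D⌋ = 3
river: ρ → (1,3,-1)
river: ρ → (-1,3,1)
ρ-cycle length = 2 (tail of 0 descent steps not counted)

2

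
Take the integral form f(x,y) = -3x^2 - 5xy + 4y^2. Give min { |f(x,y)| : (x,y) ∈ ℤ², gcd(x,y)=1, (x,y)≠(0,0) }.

descent: ρ → (4,5,-3)  [lands on river]
river: ρ → (-3,7,2)
river: ρ → (2,5,-6)
river: ρ → (-6,7,1)
river: ρ → (1,7,-6)
river: ρ → (-6,5,2)
river: ρ → (2,7,-3)
river: ρ → (-3,5,4)
river: ρ → (4,3,-4)
river: ρ → (-4,5,3)
river: ρ → (3,7,-2)
river: ρ → (-2,5,6)
river: ρ → (6,7,-1)
river: ρ → (-1,7,6)
river: ρ → (6,5,-2)
river: ρ → (-2,7,3)
river: ρ → (3,5,-4)
river: ρ → (-4,3,4)
closes: descent 1, river 18
min |a| on river = 1

1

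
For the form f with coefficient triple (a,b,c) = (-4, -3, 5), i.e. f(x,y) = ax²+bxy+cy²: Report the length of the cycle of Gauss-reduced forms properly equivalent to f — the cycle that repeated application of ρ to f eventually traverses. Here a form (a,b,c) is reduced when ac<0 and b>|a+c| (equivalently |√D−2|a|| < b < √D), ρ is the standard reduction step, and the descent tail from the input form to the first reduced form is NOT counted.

D = 89, ⌊√D⌋ = 9
descent: ρ → (5,3,-4)  [lands on river]
river: ρ → (-4,5,4)
river: ρ → (4,3,-5)
river: ρ → (-5,7,2)
river: ρ → (2,9,-1)
river: ρ → (-1,9,2)
river: ρ → (2,7,-5)
river: ρ → (-5,3,4)
river: ρ → (4,5,-4)
river: ρ → (-4,3,5)
river: ρ → (5,7,-2)
river: ρ → (-2,9,1)
river: ρ → (1,9,-2)
river: ρ → (-2,7,5)
ρ-cycle length = 14 (tail of 1 descent step not counted)

14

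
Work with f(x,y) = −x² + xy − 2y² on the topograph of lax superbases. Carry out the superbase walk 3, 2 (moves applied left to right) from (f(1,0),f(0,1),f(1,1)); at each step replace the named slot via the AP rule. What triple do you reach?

start (-1,-2,-2) = (f(1,0),f(0,1),f(1,1))
replace slot 3: 2·((-1)+(-2)) − (-2) = -4 → (-1,-2,-4)
replace slot 2: 2·((-1)+(-4)) − (-2) = -8 → (-1,-8,-4)

-1,-8,-4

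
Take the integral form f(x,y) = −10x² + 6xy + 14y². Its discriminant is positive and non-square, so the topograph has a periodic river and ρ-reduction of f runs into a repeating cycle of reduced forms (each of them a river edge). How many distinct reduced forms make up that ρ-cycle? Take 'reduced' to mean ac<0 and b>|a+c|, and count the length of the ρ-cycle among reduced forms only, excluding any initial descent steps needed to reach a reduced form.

D = 596, ⌊√D⌋ = 24
river: ρ → (14,22,-2)
river: ρ → (-2,22,14)
river: ρ → (14,6,-10)
river: ρ → (-10,14,10)
river: ρ → (10,6,-14)
river: ρ → (-14,22,2)
river: ρ → (2,22,-14)
river: ρ → (-14,6,10)
river: ρ → (10,14,-10)
river: ρ → (-10,6,14)
ρ-cycle length = 10 (tail of 0 descent steps not counted)

10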